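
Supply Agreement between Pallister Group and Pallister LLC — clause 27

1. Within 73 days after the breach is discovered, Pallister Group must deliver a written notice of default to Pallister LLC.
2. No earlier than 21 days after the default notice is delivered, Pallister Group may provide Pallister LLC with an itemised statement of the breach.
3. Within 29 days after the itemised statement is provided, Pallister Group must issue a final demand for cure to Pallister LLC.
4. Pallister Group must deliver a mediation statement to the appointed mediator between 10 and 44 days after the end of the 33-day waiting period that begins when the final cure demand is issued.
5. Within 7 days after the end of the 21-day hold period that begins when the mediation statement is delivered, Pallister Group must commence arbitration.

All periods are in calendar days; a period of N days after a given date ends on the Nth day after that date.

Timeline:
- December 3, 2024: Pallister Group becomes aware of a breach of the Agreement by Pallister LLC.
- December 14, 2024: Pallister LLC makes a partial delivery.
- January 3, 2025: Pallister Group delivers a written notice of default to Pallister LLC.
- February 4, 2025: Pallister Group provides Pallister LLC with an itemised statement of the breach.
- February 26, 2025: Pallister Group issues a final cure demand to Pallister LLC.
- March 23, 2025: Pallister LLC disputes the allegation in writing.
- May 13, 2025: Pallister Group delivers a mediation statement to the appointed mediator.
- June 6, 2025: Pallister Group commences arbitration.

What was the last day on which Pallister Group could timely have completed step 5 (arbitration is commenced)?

June 10, 2025

The mediation statement is delivered on May 13, 2025; the 21-day hold period therefore ends June 3, 2025, and step 5 runs from that date. 7 days after June 3, 2025 is June 10, 2025.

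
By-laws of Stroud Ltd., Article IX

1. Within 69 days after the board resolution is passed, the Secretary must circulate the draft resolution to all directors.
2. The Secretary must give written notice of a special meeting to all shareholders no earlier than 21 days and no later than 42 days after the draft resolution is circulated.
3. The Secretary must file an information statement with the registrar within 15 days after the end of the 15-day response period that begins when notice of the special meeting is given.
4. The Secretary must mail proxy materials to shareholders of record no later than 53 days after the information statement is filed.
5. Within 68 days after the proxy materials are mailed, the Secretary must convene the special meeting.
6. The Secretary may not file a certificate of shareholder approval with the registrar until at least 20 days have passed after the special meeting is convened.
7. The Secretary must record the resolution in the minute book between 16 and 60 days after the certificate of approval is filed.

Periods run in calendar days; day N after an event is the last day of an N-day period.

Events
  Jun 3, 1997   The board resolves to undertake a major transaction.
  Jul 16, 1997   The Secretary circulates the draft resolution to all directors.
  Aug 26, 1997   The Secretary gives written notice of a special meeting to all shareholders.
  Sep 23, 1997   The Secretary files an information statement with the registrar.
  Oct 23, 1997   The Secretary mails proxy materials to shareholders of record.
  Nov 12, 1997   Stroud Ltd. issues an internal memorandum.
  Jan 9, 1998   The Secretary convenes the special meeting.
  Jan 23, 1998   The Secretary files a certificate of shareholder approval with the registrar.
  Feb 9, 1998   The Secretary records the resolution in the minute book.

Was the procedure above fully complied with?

No

Step 1: 69 days after Jun 3, 1997 (when the board resolution is passed) is Aug 11, 1997; Jul 16, 1997 is within that limit.
Step 2: the window is 21–42 days after Jul 16, 1997 (when the draft resolution is circulated), so Aug 6, 1997 through Aug 27, 1997; Aug 26, 1997 falls inside that range.
Step 3: 15 days after Sep 10, 1997 (end of the 15-day response period, which began when notice of the special meeting is given on Aug 26, 1997) is Sep 25, 1997; Sep 23, 1997 is within that limit.
Step 4: 53 days after Sep 23, 1997 (when the information statement is filed) is Nov 15, 1997; done Oct 23, 1997 — timely.
Step 5: 68 days after Oct 23, 1997 (when the proxy materials are mailed) is Dec 30, 1997; not done until Jan 9, 1998, 10 days after the deadline.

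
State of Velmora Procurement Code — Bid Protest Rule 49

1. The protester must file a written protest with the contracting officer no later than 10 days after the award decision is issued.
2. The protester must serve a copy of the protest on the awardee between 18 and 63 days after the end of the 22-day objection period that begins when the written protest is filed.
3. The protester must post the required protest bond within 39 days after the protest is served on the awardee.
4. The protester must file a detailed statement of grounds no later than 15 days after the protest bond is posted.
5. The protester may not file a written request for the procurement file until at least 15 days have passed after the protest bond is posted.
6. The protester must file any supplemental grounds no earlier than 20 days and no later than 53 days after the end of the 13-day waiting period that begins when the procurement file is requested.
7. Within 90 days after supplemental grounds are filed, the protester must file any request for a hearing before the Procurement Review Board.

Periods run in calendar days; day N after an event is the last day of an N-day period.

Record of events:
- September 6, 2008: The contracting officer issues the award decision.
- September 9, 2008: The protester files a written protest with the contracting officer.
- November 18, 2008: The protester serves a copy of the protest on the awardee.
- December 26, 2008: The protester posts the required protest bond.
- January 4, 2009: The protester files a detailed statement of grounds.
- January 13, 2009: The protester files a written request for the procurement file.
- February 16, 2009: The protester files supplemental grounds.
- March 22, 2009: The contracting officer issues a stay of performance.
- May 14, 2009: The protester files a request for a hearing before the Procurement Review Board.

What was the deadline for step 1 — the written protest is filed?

September 16, 2008

Step 1 runs from September 6, 2008, when the award decision is issued. 10 days after September 6, 2008 is September 16, 2008.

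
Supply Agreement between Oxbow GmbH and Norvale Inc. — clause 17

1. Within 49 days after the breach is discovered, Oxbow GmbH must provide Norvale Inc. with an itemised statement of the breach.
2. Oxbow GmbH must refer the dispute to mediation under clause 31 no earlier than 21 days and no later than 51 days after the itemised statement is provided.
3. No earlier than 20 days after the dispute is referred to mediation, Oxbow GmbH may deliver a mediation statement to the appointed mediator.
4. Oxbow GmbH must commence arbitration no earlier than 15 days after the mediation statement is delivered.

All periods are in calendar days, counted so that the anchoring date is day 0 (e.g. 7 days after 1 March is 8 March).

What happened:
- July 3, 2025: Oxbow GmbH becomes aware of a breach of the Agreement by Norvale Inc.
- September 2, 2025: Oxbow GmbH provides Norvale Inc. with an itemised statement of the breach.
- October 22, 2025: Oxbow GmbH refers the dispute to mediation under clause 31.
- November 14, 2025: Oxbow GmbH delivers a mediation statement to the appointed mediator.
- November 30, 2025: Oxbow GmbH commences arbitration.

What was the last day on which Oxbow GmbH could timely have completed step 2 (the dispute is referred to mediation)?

October 23, 2025

Step 2 runs from September 2, 2025, when the itemised statement is provided. The window is 21–51 days after September 2, 2025; it closes on October 23, 2025.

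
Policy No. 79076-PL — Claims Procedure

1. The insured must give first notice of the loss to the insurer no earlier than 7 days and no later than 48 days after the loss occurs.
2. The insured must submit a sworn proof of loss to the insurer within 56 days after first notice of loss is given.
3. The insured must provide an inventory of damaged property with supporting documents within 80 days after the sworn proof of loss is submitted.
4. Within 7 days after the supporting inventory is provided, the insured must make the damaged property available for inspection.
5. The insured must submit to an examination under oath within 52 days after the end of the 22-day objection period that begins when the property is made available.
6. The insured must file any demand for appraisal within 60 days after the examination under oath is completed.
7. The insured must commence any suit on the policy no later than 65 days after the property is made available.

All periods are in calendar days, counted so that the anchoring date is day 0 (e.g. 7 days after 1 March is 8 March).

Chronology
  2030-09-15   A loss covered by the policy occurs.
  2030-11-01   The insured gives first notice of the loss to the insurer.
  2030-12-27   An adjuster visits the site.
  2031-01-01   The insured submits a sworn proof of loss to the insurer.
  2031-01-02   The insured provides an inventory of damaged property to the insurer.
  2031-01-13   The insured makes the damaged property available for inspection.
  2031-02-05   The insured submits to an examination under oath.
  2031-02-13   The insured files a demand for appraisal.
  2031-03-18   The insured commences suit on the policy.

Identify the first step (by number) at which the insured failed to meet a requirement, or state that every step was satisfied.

Step 2

Step 1: the window is 7–48 days after 2030-09-15 (when the loss occurs), so 2030-09-22 through 2030-11-02; done 2030-11-01 — within the window.
Step 2: 56 days after 2030-11-01 (when first notice of loss is given) is 2030-12-27; done 2031-01-01 — 5 days late.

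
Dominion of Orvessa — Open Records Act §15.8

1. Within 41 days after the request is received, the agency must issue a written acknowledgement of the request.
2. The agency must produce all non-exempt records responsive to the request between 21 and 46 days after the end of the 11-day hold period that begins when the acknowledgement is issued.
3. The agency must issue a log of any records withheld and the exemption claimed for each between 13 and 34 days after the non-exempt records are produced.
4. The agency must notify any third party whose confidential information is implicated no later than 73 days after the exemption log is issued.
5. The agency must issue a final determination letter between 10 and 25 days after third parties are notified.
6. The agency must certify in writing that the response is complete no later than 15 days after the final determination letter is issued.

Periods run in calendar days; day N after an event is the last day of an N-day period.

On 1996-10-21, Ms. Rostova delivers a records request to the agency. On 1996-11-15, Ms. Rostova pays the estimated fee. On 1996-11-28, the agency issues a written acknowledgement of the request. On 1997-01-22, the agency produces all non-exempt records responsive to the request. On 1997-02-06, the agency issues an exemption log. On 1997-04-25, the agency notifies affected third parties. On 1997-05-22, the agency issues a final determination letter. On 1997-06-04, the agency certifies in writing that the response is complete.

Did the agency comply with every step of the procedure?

No

(1) due by 1996-10-21 + 41 days = 1996-12-01; done 1996-11-28 — timely.
(2) the permitted window runs from 1996-12-09 + 21 = 1996-12-30 to 1996-12-09 + 46 = 1997-01-24; done 1997-01-22 — within the window.
(3) the permitted window runs from 1997-01-22 + 13 = 1997-02-04 to 1997-01-22 + 34 = 1997-02-25; done 1997-02-06 — within the window.
(4) due by 1997-02-06 + 73 days = 1997-04-20; 1997-04-25 misses that deadline by 5 days.
Later steps need not be reached.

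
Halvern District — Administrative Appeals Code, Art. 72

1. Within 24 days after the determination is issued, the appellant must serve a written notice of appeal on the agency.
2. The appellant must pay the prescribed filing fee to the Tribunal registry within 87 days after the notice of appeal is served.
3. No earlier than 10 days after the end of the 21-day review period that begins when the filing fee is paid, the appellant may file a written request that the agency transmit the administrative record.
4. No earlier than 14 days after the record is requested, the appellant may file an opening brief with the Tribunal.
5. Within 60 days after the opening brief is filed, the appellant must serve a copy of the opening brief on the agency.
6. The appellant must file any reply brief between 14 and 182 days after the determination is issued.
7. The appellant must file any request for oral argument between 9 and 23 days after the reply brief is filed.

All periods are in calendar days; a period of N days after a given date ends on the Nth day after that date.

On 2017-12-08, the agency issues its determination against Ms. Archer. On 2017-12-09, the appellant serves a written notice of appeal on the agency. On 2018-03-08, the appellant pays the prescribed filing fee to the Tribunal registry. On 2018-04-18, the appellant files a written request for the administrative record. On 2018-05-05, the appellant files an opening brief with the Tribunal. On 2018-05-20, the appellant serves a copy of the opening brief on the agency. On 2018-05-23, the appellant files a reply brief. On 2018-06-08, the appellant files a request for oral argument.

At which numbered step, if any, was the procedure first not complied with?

Step 2

(1) due by 2017-12-08 + 24 days = 2018-01-01; 2017-12-09 is within that limit.
(2) due by 2017-12-09 + 87 days = 2018-03-06; not done until 2018-03-08, 2 days after the deadline.
No need to go further; step 2 was not satisfied.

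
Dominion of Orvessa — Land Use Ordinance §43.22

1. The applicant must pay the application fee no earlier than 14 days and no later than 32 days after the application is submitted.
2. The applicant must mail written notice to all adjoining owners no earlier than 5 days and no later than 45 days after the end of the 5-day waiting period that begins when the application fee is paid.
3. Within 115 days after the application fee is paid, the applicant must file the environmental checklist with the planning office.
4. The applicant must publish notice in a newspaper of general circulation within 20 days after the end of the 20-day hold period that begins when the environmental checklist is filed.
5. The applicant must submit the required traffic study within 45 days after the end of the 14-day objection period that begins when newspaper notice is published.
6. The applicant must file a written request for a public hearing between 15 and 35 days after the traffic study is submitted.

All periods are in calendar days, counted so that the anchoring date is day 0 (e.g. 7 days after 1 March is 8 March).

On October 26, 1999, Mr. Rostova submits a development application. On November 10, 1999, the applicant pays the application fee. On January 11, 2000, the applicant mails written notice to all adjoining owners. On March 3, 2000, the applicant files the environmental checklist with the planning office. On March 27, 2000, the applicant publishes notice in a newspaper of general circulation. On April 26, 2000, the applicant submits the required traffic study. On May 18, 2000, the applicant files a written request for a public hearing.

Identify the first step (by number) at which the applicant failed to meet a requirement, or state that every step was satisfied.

Step 2

Step 1: the window is 14–32 days after October 26, 1999 (when the application is submitted), so November 9, 1999 through November 27, 1999; done November 10, 1999 — within the window.
Step 2: the window is 5–45 days after November 15, 1999 (end of the 5-day waiting period, which began when the application fee is paid on November 10, 1999), so November 20, 1999 through December 30, 1999; done January 11, 2000 — 12 days after the window closed.
That is the first point of non-compliance.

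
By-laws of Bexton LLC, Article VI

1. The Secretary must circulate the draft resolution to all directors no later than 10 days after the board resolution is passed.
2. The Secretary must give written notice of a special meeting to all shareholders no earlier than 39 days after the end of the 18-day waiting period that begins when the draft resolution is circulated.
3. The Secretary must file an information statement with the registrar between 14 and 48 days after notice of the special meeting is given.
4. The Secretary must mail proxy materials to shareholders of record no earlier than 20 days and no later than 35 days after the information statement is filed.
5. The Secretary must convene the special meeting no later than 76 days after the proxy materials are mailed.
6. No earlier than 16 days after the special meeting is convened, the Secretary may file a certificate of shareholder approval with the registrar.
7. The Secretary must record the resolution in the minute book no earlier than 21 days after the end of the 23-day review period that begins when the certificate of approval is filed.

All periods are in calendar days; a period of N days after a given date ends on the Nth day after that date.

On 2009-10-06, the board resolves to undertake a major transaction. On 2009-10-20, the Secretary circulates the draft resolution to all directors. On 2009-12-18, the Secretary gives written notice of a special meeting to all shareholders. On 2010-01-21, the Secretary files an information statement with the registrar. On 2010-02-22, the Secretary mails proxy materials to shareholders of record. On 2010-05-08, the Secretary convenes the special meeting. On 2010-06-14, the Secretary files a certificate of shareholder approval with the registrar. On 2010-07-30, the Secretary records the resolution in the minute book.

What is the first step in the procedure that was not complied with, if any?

Step 1

(1) due by 2009-10-06 + 10 days = 2009-10-16; not done until 2009-10-20, 4 days after the deadline.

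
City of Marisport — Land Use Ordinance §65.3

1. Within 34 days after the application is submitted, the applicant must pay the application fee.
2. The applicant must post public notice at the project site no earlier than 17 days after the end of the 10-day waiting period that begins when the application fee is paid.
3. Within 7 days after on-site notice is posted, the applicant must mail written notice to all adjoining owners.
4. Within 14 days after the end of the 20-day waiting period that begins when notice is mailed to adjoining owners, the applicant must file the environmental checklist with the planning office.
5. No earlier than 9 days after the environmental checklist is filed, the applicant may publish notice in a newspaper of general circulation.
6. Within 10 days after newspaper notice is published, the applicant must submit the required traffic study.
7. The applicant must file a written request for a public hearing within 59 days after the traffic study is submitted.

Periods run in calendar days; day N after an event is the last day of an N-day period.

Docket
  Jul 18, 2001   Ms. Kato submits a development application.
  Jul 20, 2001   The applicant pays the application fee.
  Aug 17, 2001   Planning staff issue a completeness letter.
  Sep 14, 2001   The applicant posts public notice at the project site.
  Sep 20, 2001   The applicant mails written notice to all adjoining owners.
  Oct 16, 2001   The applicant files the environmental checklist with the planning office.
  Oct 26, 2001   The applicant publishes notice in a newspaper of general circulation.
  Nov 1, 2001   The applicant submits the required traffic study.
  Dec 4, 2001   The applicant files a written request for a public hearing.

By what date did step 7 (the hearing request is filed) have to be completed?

Dec 30, 2001

Step 7 runs from Nov 1, 2001, when the traffic study is submitted. 59 days after Nov 1, 2001 is Dec 30, 2001.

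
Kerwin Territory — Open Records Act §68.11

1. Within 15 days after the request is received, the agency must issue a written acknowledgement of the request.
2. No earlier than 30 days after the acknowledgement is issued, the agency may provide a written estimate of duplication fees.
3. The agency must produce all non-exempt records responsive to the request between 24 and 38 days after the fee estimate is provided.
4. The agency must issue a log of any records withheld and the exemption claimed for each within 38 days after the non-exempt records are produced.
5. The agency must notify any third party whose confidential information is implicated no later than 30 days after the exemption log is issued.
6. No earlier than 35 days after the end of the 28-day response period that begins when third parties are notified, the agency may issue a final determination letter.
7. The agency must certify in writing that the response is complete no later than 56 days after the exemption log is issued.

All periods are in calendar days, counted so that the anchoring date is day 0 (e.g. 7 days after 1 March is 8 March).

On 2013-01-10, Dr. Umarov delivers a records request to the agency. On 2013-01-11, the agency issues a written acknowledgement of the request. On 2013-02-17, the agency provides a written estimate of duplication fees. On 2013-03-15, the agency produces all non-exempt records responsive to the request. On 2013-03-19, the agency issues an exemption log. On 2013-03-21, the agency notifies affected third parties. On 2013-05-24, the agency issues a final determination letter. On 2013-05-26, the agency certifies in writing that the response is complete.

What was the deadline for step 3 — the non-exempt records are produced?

2013-03-27

Step 3 runs from 2013-02-17, when the fee estimate is provided. The window is 24–38 days after 2013-02-17; it closes on 2013-03-27.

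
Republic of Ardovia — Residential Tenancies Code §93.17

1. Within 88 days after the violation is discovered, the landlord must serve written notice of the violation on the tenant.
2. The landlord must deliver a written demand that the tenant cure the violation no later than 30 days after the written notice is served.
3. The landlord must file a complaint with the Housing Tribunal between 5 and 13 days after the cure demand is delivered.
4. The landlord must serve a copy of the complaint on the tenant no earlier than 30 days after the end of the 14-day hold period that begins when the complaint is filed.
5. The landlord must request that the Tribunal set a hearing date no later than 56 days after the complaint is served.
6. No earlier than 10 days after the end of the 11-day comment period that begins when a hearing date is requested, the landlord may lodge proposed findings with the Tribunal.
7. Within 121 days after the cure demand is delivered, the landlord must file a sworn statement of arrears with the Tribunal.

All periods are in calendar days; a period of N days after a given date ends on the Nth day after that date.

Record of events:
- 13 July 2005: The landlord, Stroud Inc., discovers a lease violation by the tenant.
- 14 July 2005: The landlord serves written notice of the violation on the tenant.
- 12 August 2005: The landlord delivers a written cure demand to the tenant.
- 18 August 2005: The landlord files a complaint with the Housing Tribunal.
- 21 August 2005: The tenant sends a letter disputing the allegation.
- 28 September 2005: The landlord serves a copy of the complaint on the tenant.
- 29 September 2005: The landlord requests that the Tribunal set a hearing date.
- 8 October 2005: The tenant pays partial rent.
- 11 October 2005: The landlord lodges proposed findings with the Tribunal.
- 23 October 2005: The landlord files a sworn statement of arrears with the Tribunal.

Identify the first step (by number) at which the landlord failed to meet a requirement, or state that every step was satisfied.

Step 1: 88 days after 13 July 2005 (when the violation is discovered) is 9 October 2005; done 14 July 2005 — timely.
Step 2: 30 days after 14 July 2005 (when the written notice is served) is 13 August 2005; done 12 August 2005 — timely.
Step 3: the window is 5–13 days after 12 August 2005 (when the cure demand is delivered), so 17 August 2005 through 25 August 2005; 18 August 2005 falls inside that range.
Step 4: the earliest permitted date is 30 days after 1 September 2005 (end of the 14-day hold period, which began when the complaint is filed on 18 August 2005), i.e. 1 October 2005; 28 September 2005 is 3 days before the earliest permitted date.

Step 4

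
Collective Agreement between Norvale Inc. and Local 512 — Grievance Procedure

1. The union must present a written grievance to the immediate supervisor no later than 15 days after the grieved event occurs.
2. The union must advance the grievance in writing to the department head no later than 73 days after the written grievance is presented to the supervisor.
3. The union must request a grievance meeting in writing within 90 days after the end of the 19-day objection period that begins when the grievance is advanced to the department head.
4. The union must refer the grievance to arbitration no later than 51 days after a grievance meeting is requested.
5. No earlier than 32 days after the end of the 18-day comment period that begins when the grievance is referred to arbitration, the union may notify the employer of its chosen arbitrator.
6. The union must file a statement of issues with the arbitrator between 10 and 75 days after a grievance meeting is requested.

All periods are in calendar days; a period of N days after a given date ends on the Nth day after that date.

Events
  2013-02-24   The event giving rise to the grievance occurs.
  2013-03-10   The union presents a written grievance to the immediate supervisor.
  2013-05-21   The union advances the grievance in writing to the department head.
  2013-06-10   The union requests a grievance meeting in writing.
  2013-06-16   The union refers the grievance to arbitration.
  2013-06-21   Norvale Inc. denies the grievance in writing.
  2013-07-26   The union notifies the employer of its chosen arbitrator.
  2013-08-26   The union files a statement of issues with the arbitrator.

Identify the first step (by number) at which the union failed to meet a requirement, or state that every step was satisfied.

Step 1: 15 days after 2013-02-24 (when the grieved event occurs) is 2013-03-11; completed 2013-03-10, before the deadline.
Step 2: 73 days after 2013-03-10 (when the written grievance is presented to the supervisor) is 2013-05-22; completed 2013-05-21, before the deadline.
Step 3: 90 days after 2013-06-09 (end of the 19-day objection period, which began when the grievance is advanced to the department head on 2013-05-21) is 2013-09-07; completed 2013-06-10, before the deadline.
Step 4: 51 days after 2013-06-10 (when a grievance meeting is requested) is 2013-07-31; done 2013-06-16 — timely.
Step 5: the earliest permitted date is 32 days after 2013-07-04 (end of the 18-day comment period, which began when the grievance is referred to arbitration on 2013-06-16), i.e. 2013-08-05; acted on 2013-07-26, 10 days prematurely.

Step 5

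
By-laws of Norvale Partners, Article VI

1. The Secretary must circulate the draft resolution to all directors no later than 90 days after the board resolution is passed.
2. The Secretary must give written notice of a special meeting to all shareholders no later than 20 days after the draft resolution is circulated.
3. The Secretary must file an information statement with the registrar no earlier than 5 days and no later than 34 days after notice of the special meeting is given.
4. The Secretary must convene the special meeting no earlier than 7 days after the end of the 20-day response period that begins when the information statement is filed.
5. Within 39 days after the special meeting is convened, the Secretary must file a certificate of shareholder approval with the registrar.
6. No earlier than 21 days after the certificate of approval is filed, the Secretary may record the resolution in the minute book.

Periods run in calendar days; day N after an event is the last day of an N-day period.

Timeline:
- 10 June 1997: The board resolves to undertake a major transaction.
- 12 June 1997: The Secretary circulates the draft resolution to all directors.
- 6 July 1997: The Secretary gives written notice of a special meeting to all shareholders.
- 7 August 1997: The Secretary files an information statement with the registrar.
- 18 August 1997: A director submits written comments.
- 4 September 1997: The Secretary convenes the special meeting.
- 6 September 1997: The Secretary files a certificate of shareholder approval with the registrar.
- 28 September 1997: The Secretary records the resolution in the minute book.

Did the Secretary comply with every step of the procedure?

(1) due by 10 June 1997 + 90 days = 8 September 1997; 12 June 1997 is within that limit.
(2) due by 12 June 1997 + 20 days = 2 July 1997; done 6 July 1997 — 4 days late.
That is the first point of non-compliance.

No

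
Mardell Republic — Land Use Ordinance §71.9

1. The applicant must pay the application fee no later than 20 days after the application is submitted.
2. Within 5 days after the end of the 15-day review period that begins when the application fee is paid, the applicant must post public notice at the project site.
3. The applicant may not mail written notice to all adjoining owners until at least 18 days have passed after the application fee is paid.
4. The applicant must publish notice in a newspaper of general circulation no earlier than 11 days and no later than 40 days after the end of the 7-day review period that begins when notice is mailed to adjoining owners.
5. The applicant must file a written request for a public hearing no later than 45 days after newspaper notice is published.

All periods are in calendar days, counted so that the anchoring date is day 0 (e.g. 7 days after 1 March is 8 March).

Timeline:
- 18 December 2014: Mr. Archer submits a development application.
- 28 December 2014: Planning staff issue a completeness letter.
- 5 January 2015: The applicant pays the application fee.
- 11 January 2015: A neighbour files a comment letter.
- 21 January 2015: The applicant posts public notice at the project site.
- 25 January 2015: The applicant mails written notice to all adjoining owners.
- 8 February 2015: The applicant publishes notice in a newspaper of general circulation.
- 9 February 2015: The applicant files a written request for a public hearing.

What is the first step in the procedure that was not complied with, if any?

Step 4

(1) due by 18 December 2014 + 20 days = 7 January 2015; completed 5 January 2015, before the deadline.
(2) due by 20 January 2015 + 5 days = 25 January 2015; completed 21 January 2015, before the deadline.
(3) permitted from 5 January 2015 + 18 days = 23 January 2015 onward; done 25 January 2015 — permitted.
(4) the permitted window runs from 1 February 2015 + 11 = 12 February 2015 to 1 February 2015 + 40 = 13 March 2015; done 8 February 2015 — 4 days before the window opened.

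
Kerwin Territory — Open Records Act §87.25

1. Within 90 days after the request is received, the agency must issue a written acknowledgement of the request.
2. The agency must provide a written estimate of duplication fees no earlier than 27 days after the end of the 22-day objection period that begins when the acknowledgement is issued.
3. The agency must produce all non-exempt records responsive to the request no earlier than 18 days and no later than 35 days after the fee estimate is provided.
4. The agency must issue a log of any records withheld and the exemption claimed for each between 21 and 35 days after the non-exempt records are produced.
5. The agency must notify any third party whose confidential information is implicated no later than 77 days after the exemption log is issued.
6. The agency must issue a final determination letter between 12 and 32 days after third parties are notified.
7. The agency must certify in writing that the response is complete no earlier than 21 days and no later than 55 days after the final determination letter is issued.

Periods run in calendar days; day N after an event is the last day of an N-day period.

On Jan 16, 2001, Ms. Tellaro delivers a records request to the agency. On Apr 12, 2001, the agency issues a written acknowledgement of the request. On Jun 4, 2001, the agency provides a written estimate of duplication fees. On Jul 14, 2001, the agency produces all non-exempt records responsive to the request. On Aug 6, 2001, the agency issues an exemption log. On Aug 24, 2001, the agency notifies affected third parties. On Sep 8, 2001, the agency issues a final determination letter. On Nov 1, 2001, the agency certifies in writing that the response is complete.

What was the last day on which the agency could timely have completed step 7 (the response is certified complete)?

Step 7 runs from Sep 8, 2001, when the final determination letter is issued. The window is 21–55 days after Sep 8, 2001; it closes on Nov 2, 2001.

Nov 2, 2001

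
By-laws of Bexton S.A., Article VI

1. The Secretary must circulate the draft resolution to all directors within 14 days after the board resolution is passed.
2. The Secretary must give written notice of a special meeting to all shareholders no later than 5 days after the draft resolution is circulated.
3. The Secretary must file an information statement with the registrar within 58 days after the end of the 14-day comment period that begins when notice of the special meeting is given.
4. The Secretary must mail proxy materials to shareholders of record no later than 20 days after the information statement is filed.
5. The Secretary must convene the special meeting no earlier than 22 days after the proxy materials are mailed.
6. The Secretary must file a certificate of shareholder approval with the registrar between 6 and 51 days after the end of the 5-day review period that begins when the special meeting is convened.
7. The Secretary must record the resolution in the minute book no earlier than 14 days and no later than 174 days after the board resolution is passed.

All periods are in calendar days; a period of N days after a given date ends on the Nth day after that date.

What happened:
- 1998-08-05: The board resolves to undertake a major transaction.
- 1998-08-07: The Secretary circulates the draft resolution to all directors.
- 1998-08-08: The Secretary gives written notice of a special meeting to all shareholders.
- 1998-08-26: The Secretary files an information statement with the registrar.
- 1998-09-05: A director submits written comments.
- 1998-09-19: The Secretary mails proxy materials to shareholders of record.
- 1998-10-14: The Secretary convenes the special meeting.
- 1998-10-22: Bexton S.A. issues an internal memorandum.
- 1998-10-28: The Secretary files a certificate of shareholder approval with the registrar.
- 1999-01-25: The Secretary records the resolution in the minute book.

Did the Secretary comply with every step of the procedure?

(1) due by 1998-08-05 + 14 days = 1998-08-19; done 1998-08-07 — timely.
(2) due by 1998-08-07 + 5 days = 1998-08-12; done 1998-08-08 — timely.
(3) due by 1998-08-22 + 58 days = 1998-10-19; 1998-08-26 is within that limit.
(4) due by 1998-08-26 + 20 days = 1998-09-15; 1998-09-19 misses that deadline by 4 days.
Later steps need not be reached.

No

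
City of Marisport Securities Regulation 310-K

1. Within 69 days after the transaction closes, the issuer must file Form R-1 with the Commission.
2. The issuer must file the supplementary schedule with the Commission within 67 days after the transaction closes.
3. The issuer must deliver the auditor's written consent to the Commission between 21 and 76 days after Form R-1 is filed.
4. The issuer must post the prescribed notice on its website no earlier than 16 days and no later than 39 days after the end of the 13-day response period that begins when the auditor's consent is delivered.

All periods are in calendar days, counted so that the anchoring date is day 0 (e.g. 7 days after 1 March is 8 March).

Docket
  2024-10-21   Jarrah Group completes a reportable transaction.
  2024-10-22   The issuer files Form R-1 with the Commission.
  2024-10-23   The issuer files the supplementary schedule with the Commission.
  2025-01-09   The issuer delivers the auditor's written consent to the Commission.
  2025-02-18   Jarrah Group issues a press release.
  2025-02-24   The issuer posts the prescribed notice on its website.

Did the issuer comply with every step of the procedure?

No

(1) due by 2024-10-21 + 69 days = 2024-12-29; done 2024-10-22 — timely.
(2) due by 2024-10-21 + 67 days = 2024-12-27; done 2024-10-23 — timely.
(3) the permitted window runs from 2024-10-22 + 21 = 2024-11-12 to 2024-10-22 + 76 = 2025-01-06; done 2025-01-09 — 3 days after the window closed.
That is the first point of non-compliance.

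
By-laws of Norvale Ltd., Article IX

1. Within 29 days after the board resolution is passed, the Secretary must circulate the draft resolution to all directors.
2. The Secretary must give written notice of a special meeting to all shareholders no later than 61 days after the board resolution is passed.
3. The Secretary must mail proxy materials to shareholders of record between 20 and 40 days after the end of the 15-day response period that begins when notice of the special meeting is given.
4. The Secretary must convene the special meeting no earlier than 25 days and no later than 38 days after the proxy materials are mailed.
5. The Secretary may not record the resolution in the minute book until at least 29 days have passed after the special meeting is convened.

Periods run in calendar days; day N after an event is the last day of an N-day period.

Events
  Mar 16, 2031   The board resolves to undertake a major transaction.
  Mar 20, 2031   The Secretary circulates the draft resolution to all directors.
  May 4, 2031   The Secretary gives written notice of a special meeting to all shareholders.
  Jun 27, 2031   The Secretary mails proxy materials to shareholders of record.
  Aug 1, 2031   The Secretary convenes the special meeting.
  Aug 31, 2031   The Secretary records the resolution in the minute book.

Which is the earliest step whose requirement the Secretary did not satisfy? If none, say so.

Step 1: 29 days after Mar 16, 2031 (when the board resolution is passed) is Apr 14, 2031; done Mar 20, 2031 — timely.
Step 2: 61 days after Mar 16, 2031 (when the board resolution is passed) is May 16, 2031; May 4, 2031 is within that limit.
Step 3: the window is 20–40 days after May 19, 2031 (end of the 15-day response period, which began when notice of the special meeting is given on May 4, 2031), so Jun 8, 2031 through Jun 28, 2031; done Jun 27, 2031 — within the window.
Step 4: the window is 25–38 days after Jun 27, 2031 (when the proxy materials are mailed), so Jul 22, 2031 through Aug 4, 2031; done Aug 1, 2031 — within the window.
Step 5: the earliest permitted date is 29 days after Aug 1, 2031 (when the special meeting is convened), i.e. Aug 30, 2031; done Aug 31, 2031 — permitted.

None — every step was satisfied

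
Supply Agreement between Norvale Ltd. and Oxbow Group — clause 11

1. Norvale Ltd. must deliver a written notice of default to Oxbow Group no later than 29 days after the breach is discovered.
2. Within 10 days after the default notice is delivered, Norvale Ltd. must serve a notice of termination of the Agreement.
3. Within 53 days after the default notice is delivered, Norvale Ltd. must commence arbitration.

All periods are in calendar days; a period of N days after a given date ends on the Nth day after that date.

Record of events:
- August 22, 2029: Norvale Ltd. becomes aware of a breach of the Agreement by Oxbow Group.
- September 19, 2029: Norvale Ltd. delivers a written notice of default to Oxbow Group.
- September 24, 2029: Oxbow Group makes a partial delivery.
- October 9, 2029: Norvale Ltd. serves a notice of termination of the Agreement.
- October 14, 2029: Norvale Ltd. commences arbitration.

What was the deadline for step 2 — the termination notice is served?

Step 2 runs from September 19, 2029, when the default notice is delivered. 10 days after September 19, 2029 is September 29, 2029.

September 29, 2029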